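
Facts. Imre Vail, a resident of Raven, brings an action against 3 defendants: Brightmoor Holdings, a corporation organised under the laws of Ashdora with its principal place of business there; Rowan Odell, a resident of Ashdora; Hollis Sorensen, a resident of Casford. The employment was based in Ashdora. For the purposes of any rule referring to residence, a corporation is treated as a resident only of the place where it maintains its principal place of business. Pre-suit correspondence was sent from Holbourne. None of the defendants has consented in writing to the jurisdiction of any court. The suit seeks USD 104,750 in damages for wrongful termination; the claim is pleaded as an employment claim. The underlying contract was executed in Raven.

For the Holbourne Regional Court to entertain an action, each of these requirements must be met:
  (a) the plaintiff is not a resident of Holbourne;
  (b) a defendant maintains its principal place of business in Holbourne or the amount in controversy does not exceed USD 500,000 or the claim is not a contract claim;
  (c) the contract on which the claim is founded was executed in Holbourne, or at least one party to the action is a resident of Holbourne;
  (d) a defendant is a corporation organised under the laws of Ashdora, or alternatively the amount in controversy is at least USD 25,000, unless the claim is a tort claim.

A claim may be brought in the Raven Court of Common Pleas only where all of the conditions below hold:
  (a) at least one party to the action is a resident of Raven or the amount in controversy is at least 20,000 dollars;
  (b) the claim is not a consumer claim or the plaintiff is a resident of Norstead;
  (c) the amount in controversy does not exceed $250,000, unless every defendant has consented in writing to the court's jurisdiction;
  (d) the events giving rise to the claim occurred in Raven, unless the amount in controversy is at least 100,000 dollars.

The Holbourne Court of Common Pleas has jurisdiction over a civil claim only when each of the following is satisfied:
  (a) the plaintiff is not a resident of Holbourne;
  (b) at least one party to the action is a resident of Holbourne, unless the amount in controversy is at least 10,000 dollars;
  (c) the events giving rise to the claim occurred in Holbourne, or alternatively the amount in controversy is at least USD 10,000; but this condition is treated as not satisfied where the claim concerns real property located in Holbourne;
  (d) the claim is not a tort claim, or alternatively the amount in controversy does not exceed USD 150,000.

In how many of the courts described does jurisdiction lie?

2

The Holbourne Regional Court:
  (a) The plaintiff resides in Raven, which is not Holbourne. Condition met.
  (b) The amount in controversy is 104,750 dollars, within the 500,000 dollars ceiling — that alternative is enough. Satisfied.
  (c) The contract was executed in Raven, not Holbourne; no party resides in Holbourne — every alternative fails. Condition not met.
  (d) Brightmoor Holdings is organised under the laws of Ashdora, which satisfies one of the alternatives. Met.
  → No jurisdiction.
The Raven Court of Common Pleas:
  (a) Imre Vail resides in Raven — that alternative is enough. Met.
  (b) The claim is an employment claim, not a consumer claim, which satisfies one of the alternatives. Condition met.
  (c) The amount in controversy is USD 104,750, within the $250,000 ceiling. Condition met.
  (d) The operative events occurred in Ashdora, not Raven. However, the amount in controversy is $104,750, which meets the 100,000 dollars floor, so the 'unless' proviso supplies this condition. Satisfied.
  → The court has jurisdiction.
The Holbourne Court of Common Pleas:
  (a) The plaintiff resides in Raven, which is not Holbourne. Met.
  (b) No party resides in Holbourne. But the amount in controversy is USD 104,750, which meets the 10,000 dollars floor, and the 'unless' clause therefore excuses the requirement. Condition met.
  (c) The amount in controversy is USD 104,750, which meets the USD 10,000 floor, which satisfies one of the alternatives. The carve-out does not apply: the claim does not concern real property. Condition met.
  (d) The claim is an employment claim, not a tort claim, which satisfies one of the alternatives. Satisfied.
  → Jurisdiction lies.
Courts with jurisdiction: the Raven Court of Common Pleas, the Holbourne Court of Common Pleas — 2 in total.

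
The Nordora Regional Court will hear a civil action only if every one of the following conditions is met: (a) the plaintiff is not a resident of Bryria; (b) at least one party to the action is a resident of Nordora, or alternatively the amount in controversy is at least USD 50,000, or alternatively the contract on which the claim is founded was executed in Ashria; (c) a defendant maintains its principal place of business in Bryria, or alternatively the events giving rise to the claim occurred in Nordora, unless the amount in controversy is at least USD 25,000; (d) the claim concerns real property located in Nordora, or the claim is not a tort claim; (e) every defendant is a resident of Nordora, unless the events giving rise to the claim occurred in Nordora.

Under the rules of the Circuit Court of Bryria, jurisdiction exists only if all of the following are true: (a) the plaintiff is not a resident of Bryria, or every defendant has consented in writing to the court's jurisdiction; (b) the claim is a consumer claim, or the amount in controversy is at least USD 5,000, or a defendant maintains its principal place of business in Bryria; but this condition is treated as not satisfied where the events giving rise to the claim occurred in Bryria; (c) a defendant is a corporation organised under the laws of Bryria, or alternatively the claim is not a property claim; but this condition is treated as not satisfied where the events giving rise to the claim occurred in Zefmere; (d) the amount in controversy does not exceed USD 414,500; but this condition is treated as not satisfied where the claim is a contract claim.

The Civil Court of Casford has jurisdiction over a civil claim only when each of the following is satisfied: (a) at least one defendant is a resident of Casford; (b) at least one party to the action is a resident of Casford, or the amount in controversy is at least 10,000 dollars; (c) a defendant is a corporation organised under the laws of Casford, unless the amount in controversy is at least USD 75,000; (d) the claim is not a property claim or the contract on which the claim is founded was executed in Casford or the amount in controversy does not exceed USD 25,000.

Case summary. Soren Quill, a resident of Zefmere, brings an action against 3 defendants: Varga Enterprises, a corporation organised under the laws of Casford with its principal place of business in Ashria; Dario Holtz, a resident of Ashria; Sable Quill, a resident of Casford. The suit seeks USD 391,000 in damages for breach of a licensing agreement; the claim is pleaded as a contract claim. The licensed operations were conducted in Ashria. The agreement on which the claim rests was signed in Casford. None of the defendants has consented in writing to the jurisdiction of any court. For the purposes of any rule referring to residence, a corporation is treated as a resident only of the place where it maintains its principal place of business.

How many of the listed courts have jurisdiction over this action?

The Nordora Regional Court:
  (a) The plaintiff resides in Zefmere, which is not Bryria. Met.
  (b) The amount in controversy is 391,000 dollars, which meets the USD 50,000 floor, so one alternative holds. Met.
  (c) The corporate defendant(s) have their principal place of business in Ashria, not Bryria; the operative events occurred in Ashria, not Nordora — every alternative fails. But the amount in controversy is USD 391,000, which meets the USD 25,000 floor, and the 'unless' clause therefore excuses the requirement. Satisfied.
  (d) The claim is a contract claim, not a tort claim — that alternative is enough. Met.
  (e) The defendants reside as follows — Varga Enterprises in Ashria, Dario Holtz in Ashria, Sable Quill in Casford — not all in Nordora. Nor does the 'unless' clause help: the operative events occurred in Ashria, not Nordora. Not met.
  → No jurisdiction.
The Circuit Court of Bryria:
  (a) The plaintiff resides in Zefmere, which is not Bryria, so this disjunct is met. Satisfied.
  (b) The amount in controversy is 391,000 dollars, which meets the USD 5,000 floor, so this disjunct is met. And the carve-out is inapplicable — the operative events occurred in Ashria, not Bryria. Satisfied.
  (c) The claim is a contract claim, not a property claim, so this disjunct is met. The carve-out does not apply: the operative events occurred in Ashria, not Zefmere. Met.
  (d) The amount in controversy is $391,000, within the USD 414,500 ceiling. But the carve-out bites: the claim is a contract claim. Condition not met.
  → Not every requirement is met — no jurisdiction.
The Civil Court of Casford:
  (a) Sable Quill resides in Casford. Satisfied.
  (b) Sable Quill resides in Casford, so one alternative holds. Satisfied.
  (c) Varga Enterprises is organised under the laws of Casford. Satisfied.
  (d) The claim is a contract claim, not a property claim — that alternative is enough. Condition met.
  → Jurisdiction lies.
Courts with jurisdiction: the Civil Court of Casford — 1 in total.

1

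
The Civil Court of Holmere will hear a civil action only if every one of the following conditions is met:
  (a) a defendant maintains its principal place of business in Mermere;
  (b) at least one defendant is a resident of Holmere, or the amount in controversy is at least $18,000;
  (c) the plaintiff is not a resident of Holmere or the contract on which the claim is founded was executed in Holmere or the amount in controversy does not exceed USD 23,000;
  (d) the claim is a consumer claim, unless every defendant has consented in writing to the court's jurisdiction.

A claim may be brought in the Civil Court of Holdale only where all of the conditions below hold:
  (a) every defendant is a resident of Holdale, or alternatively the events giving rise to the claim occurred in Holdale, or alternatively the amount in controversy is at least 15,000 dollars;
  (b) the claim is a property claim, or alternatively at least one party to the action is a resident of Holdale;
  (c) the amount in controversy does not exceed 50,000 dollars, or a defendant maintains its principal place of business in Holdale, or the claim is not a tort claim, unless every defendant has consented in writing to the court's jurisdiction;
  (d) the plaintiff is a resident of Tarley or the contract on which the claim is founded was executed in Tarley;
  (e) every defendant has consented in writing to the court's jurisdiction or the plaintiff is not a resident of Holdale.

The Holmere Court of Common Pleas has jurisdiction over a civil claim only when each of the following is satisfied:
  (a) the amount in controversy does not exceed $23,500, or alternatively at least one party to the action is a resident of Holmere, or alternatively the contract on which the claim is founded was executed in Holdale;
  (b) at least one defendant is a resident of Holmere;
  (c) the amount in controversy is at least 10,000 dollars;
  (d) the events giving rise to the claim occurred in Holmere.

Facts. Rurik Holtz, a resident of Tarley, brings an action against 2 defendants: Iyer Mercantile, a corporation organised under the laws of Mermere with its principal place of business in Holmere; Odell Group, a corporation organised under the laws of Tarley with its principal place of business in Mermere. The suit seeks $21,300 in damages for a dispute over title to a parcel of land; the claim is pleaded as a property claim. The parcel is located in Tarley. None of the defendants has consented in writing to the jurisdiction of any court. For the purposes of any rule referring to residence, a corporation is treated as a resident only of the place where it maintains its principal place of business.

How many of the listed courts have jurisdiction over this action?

1

The Civil Court of Holmere:
  (a) Odell Group has its principal place of business in Mermere. Condition met.
  (b) Iyer Mercantile resides in Holmere, so one alternative holds. Satisfied.
  (c) The plaintiff resides in Tarley, which is not Holmere — that alternative is enough. Condition met.
  (d) The claim is a property claim, not a consumer claim. Nor does the 'unless' clause help: no such written consent has been filed. Not satisfied.
  → The court lacks jurisdiction.
The Civil Court of Holdale:
  (a) The amount in controversy is USD 21,300, which meets the 15,000 dollars floor, so one alternative holds. Met.
  (b) The claim is a property claim, so this disjunct is met. Met.
  (c) The amount in controversy is $21,300, within the $50,000 ceiling, so this disjunct is met. Met.
  (d) The plaintiff resides in Tarley, which satisfies one of the alternatives. Met.
  (e) The plaintiff resides in Tarley, which is not Holdale, so one alternative holds. Satisfied.
  → Every requirement is satisfied — jurisdiction.
The Holmere Court of Common Pleas:
  (a) The amount in controversy is 21,300 dollars, within the $23,500 ceiling — that alternative is enough. Condition met.
  (b) Iyer Mercantile resides in Holmere. Condition met.
  (c) The amount in controversy is 21,300 dollars, which meets the USD 10,000 floor. Met.
  (d) The operative events occurred in Tarley, not Holmere. Not satisfied.
  → The court lacks jurisdiction.
Courts with jurisdiction: the Civil Court of Holdale — 1 in total.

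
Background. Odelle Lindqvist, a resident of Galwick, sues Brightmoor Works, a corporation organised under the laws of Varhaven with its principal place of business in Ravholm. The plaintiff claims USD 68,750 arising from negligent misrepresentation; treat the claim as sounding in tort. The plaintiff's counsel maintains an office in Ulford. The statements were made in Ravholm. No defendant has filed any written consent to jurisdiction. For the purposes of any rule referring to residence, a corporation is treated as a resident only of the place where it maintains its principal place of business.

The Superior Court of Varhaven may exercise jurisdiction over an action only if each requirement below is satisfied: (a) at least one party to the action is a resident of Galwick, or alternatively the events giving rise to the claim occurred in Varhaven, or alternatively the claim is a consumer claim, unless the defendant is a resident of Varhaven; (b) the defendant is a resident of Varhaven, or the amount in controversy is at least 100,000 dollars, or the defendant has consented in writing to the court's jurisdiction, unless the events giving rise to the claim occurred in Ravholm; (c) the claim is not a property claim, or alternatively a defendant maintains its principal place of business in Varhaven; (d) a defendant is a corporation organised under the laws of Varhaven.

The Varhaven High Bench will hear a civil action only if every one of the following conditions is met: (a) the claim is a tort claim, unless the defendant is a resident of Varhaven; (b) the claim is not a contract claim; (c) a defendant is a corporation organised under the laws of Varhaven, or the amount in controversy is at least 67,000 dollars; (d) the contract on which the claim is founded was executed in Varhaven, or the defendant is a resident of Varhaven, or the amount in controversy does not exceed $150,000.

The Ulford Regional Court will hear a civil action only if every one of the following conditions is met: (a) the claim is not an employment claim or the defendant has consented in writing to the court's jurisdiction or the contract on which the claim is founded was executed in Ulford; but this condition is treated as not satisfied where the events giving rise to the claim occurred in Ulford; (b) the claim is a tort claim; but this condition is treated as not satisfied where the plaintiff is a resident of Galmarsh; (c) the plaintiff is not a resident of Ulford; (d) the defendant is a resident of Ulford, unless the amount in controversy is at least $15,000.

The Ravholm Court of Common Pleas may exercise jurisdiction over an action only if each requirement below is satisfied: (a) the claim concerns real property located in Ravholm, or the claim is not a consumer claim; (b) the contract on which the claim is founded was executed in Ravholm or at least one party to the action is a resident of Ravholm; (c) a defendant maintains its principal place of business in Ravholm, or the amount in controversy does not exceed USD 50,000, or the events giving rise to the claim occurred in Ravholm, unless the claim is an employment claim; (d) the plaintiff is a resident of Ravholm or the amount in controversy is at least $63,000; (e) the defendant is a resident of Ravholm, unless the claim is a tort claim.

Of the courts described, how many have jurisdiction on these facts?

The Superior Court of Varhaven:
  (a) Odelle Lindqvist resides in Galwick, so this disjunct is met. Condition met.
  (b) The defendant resides in Ravholm, not Varhaven; the amount in controversy is 68,750 dollars, below the 100,000 dollars floor; no such written consent has been filed — every alternative fails. But the operative events occurred in Ravholm, and the 'unless' clause therefore excuses the requirement. Condition met.
  (c) The claim is a tort claim, not a property claim, so one alternative holds. Met.
  (d) Brightmoor Works is organised under the laws of Varhaven. Met.
  → Jurisdiction lies.
The Varhaven High Bench:
  (a) The claim is a tort claim. Met.
  (b) The claim is a tort claim, not a contract claim. Met.
  (c) Brightmoor Works is organised under the laws of Varhaven, so one alternative holds. Satisfied.
  (d) The amount in controversy is 68,750 dollars, within the USD 150,000 ceiling, which satisfies one of the alternatives. Met.
  → The court has jurisdiction.
The Ulford Regional Court:
  (a) The claim is a tort claim, not an employment claim — that alternative is enough. The exception is not triggered, since the operative events occurred in Ravholm, not Ulford. Satisfied.
  (b) The claim is a tort claim. And the carve-out is inapplicable — the plaintiff resides in Galwick, not Galmarsh. Met.
  (c) The plaintiff resides in Galwick, which is not Ulford. Satisfied.
  (d) The defendant resides in Ravholm, not Ulford. However, the amount in controversy is $68,750, which meets the USD 15,000 floor, so the 'unless' proviso supplies this condition. Satisfied.
  → Every requirement is satisfied — jurisdiction.
The Ravholm Court of Common Pleas:
  (a) The claim is a tort claim, not a consumer claim, so this disjunct is met. Met.
  (b) Brightmoor Works resides in Ravholm, so this disjunct is met. Satisfied.
  (c) Brightmoor Works has its principal place of business in Ravholm, so one alternative holds. Condition met.
  (d) The amount in controversy is 68,750 dollars, which meets the $63,000 floor, so one alternative holds. Met.
  (e) The defendant resides in Ravholm. Met.
  → The court has jurisdiction.
Courts with jurisdiction: the Superior Court of Varhaven, the Varhaven High Bench, the Ulford Regional Court, the Ravholm Court of Common Pleas — 4 in total.

4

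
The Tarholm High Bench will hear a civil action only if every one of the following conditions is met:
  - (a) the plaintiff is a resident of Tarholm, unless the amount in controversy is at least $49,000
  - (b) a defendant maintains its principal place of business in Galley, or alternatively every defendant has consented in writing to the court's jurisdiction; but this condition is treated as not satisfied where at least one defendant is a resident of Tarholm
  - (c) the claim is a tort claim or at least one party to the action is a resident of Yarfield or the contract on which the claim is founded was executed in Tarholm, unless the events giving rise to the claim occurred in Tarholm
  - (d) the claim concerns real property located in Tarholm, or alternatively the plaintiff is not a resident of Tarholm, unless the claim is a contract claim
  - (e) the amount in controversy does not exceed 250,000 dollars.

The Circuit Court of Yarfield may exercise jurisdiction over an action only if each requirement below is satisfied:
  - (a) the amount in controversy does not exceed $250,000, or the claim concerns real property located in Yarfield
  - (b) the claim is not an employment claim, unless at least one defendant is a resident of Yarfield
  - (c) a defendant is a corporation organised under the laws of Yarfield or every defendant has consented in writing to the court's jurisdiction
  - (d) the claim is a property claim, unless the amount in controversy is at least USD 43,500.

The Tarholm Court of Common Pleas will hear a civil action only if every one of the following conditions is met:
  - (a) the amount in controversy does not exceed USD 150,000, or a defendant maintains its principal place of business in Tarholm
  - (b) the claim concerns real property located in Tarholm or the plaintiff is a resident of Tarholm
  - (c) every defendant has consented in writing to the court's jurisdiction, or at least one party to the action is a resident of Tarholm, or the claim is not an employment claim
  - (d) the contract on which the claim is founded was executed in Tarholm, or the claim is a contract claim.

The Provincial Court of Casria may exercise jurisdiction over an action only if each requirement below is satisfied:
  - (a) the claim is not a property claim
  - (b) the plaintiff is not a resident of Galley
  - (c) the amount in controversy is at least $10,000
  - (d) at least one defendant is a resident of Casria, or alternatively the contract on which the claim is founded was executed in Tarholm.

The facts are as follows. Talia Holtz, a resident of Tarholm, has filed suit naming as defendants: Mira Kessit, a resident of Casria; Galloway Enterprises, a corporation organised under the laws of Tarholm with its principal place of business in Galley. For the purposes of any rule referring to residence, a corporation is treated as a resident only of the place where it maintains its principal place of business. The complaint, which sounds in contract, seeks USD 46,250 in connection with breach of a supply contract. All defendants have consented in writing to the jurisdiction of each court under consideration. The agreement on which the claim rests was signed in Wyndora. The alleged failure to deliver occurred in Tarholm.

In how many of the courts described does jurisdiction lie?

The Tarholm High Bench:
  (a) The plaintiff resides in Tarholm. Met.
  (b) Galloway Enterprises has its principal place of business in Galley, so one alternative holds. The exception is not triggered, since no defendant resides in Tarholm (they reside in Casria, Galley). Satisfied.
  (c) The claim is a contract claim, not a tort claim; no party resides in Yarfield; the contract was executed in Wyndora, not Tarholm — no alternative holds. But the operative events occurred in Tarholm, and the 'unless' clause therefore excuses the requirement. Condition met.
  (d) The claim does not concern real property; the plaintiff resides in Tarholm — every alternative fails. The proviso rescues it, though: the claim is a contract claim. Met.
  (e) The amount in controversy is $46,250, within the $250,000 ceiling. Met.
  → Jurisdiction lies.
The Circuit Court of Yarfield:
  (a) The amount in controversy is $46,250, within the $250,000 ceiling — that alternative is enough. Satisfied.
  (b) The claim is a contract claim, not an employment claim. Satisfied.
  (c) Every defendant has filed written consent, so one alternative holds. Met.
  (d) The claim is a contract claim, not a property claim. The proviso rescues it, though: the amount in controversy is $46,250, which meets the $43,500 floor. Met.
  → All conditions met; jurisdiction exists.
The Tarholm Court of Common Pleas:
  (a) The amount in controversy is USD 46,250, within the USD 150,000 ceiling — that alternative is enough. Satisfied.
  (b) The plaintiff resides in Tarholm, which satisfies one of the alternatives. Met.
  (c) Every defendant has filed written consent, so one alternative holds. Met.
  (d) The claim is a contract claim — that alternative is enough. Satisfied.
  → Jurisdiction lies.
The Provincial Court of Casria:
  (a) The claim is a contract claim, not a property claim. Condition met.
  (b) The plaintiff resides in Tarholm, which is not Galley. Condition met.
  (c) The amount in controversy is 46,250 dollars, which meets the $10,000 floor. Satisfied.
  (d) Mira Kessit resides in Casria, which satisfies one of the alternatives. Satisfied.
  → Jurisdiction lies.
Courts with jurisdiction: the Tarholm High Bench, the Circuit Court of Yarfield, the Tarholm Court of Common Pleas, the Provincial Court of Casria — 4 in total.

4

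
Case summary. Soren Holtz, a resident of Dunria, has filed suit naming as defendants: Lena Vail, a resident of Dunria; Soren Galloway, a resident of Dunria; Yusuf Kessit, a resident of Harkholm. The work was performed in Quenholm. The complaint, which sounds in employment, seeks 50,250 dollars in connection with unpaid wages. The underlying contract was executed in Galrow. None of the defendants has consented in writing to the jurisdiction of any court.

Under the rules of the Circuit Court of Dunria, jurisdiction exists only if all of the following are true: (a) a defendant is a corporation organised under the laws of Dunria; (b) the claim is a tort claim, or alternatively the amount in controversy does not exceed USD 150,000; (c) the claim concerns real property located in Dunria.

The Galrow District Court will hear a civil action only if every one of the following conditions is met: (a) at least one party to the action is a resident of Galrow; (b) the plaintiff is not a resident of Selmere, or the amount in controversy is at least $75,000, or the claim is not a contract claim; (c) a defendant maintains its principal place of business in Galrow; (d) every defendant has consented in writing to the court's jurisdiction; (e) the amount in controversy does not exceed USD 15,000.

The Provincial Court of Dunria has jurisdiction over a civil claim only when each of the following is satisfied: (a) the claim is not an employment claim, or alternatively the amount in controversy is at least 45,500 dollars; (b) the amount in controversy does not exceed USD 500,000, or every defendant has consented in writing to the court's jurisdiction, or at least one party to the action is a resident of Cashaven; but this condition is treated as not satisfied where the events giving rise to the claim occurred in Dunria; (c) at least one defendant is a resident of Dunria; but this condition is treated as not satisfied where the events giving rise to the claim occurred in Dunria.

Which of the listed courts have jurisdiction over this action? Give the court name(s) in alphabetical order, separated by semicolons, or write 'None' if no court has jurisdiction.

the Provincial Court of Dunria

The Circuit Court of Dunria:
  (a) No defendant is a corporation. Condition not met.
  (b) The amount in controversy is USD 50,250, within the $150,000 ceiling — that alternative is enough. Satisfied.
  (c) The claim does not concern real property. Not met.
  → At least one condition fails; no jurisdiction.
The Galrow District Court:
  (a) No party resides in Galrow. Not satisfied.
  (b) The plaintiff resides in Dunria, which is not Selmere, so one alternative holds. Satisfied.
  (c) No defendant is a corporation. Not satisfied.
  (d) No such written consent has been filed. Not satisfied.
  (e) The amount in controversy is USD 50,250, above the USD 15,000 ceiling. Condition not met.
  → The court lacks jurisdiction.
The Provincial Court of Dunria:
  (a) The amount in controversy is USD 50,250, which meets the USD 45,500 floor, so this disjunct is met. Met.
  (b) The amount in controversy is $50,250, within the 500,000 dollars ceiling — that alternative is enough. The carve-out does not apply: the operative events occurred in Quenholm, not Dunria. Met.
  (c) Lena Vail resides in Dunria. The exception is not triggered, since the operative events occurred in Quenholm, not Dunria. Met.
  → The court has jurisdiction.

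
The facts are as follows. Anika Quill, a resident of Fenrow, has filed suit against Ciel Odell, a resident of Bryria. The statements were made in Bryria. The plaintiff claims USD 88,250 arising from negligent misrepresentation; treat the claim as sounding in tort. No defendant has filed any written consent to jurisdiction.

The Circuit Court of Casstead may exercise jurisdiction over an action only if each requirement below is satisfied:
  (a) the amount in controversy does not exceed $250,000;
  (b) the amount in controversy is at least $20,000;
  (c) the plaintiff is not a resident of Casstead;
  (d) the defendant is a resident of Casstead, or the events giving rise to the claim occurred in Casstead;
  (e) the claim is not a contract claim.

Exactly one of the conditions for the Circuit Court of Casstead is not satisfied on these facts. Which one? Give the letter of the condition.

(d)

The Circuit Court of Casstead:
  (a) The amount in controversy is USD 88,250, within the 250,000 dollars ceiling. Met.
  (b) The amount in controversy is USD 88,250, which meets the $20,000 floor. Satisfied.
  (c) The plaintiff resides in Fenrow, which is not Casstead. Satisfied.
  (d) The defendant resides in Bryria, not Casstead; the operative events occurred in Bryria, not Casstead — none of the alternatives is met. Not met.
  (e) The claim is a tort claim, not a contract claim. Condition met.
Only condition (d) fails.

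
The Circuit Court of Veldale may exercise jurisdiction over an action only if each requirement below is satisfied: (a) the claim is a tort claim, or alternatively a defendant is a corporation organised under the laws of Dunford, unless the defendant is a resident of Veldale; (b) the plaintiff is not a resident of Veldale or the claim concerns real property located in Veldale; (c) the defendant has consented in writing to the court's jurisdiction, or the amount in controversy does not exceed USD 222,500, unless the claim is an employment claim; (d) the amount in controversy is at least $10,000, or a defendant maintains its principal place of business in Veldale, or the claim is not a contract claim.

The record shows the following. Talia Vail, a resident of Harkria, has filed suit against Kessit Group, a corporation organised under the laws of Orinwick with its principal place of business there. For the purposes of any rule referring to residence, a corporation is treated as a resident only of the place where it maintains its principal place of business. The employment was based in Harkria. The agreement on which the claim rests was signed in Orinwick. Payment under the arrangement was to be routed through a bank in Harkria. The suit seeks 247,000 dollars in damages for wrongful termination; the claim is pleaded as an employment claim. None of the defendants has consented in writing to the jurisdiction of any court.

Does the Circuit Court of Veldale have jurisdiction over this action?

The Circuit Court of Veldale:
  (a) The claim is an employment claim, not a tort claim; the corporate defendant(s) are organised in Orinwick, not Dunford — no alternative holds. And the defendant resides in Orinwick, not Veldale, so the proviso does not save it. Condition not met.
  (b) The plaintiff resides in Harkria, which is not Veldale, which satisfies one of the alternatives. Met.
  (c) No such written consent has been filed; the amount in controversy is USD 247,000, above the $222,500 ceiling — no alternative holds. But the claim is an employment claim, and the 'unless' clause therefore excuses the requirement. Condition met.
  (d) The amount in controversy is USD 247,000, which meets the 10,000 dollars floor, so this disjunct is met. Satisfied.
  → No jurisdiction.

No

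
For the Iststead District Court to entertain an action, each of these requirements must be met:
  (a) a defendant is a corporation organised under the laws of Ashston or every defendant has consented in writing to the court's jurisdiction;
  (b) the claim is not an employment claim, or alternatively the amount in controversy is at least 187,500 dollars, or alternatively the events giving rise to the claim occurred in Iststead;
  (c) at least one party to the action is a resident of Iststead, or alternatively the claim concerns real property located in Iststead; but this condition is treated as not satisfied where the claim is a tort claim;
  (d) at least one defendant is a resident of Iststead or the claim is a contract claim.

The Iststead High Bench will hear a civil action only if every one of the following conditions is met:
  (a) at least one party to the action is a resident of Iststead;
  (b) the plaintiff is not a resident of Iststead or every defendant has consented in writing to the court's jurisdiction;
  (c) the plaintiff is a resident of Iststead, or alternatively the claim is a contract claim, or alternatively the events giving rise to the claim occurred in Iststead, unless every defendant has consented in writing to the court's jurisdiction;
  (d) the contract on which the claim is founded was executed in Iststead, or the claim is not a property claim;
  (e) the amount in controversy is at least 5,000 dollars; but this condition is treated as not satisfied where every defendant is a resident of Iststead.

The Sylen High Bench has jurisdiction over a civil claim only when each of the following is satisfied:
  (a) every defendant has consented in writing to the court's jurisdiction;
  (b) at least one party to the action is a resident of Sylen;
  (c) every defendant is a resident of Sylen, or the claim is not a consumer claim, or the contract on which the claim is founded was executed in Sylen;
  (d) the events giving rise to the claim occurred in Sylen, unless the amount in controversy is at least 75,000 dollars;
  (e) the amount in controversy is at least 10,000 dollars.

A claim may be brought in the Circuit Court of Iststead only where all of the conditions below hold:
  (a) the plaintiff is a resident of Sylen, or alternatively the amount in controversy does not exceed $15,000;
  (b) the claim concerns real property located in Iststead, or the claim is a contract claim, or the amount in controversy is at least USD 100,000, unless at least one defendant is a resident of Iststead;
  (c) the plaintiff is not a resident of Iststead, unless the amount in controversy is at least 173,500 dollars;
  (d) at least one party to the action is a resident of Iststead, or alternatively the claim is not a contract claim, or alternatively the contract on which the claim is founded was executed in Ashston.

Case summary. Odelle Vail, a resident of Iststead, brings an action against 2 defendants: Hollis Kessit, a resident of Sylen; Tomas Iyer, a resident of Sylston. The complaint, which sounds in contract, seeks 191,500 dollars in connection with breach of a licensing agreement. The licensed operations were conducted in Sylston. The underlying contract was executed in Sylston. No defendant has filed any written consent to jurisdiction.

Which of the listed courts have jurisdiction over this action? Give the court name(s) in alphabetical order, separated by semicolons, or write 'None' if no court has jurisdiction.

None

The Iststead District Court:
  (a) No defendant is a corporation; no such written consent has been filed — none of the alternatives is met. Not satisfied.
  (b) The claim is a contract claim, not an employment claim, so one alternative holds. Condition met.
  (c) Odelle Vail resides in Iststead, so one alternative holds. And the carve-out is inapplicable — the claim is a contract claim, not a tort claim. Satisfied.
  (d) The claim is a contract claim, which satisfies one of the alternatives. Met.
  → At least one condition fails; no jurisdiction.
The Iststead High Bench:
  (a) Odelle Vail resides in Iststead. Satisfied.
  (b) The plaintiff resides in Iststead; no such written consent has been filed — no alternative holds. Fails.
  (c) The plaintiff resides in Iststead, so this disjunct is met. Condition met.
  (d) The claim is a contract claim, not a property claim, so one alternative holds. Satisfied.
  (e) The amount in controversy is 191,500 dollars, which meets the USD 5,000 floor. The carve-out does not apply: the defendants reside as follows — Hollis Kessit in Sylen, Tomas Iyer in Sylston — not all in Iststead. Condition met.
  → No jurisdiction.
The Sylen High Bench:
  (a) No such written consent has been filed. Not satisfied.
  (b) Hollis Kessit resides in Sylen. Condition met.
  (c) The claim is a contract claim, not a consumer claim, so one alternative holds. Satisfied.
  (d) The operative events occurred in Sylston, not Sylen. The proviso rescues it, though: the amount in controversy is $191,500, which meets the $75,000 floor. Satisfied.
  (e) The amount in controversy is $191,500, which meets the USD 10,000 floor. Met.
  → The court lacks jurisdiction.
The Circuit Court of Iststead:
  (a) The plaintiff resides in Iststead, not Sylen; the amount in controversy is 191,500 dollars, above the 15,000 dollars ceiling — no alternative holds. Condition not met.
  (b) The claim is a contract claim, so one alternative holds. Condition met.
  (c) The plaintiff resides in Iststead. The proviso rescues it, though: the amount in controversy is 191,500 dollars, which meets the USD 173,500 floor. Met.
  (d) Odelle Vail resides in Iststead, which satisfies one of the alternatives. Condition met.
  → No jurisdiction.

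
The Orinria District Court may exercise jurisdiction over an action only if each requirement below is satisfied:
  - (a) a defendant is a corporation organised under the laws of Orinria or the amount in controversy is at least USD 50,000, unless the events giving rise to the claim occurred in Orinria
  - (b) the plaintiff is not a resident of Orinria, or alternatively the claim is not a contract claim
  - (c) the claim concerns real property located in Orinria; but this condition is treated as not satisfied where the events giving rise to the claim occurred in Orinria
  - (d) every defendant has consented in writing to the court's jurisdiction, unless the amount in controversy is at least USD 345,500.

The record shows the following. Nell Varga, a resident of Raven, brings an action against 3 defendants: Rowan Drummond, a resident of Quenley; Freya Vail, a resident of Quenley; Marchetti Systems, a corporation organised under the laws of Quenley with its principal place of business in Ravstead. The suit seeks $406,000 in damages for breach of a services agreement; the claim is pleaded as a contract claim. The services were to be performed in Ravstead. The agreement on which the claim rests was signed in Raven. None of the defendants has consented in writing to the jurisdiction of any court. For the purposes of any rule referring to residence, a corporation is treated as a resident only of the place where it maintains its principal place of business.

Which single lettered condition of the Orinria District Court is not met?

(c)

The Orinria District Court:
  (a) The amount in controversy is $406,000, which meets the USD 50,000 floor, which satisfies one of the alternatives. Met.
  (b) The plaintiff resides in Raven, which is not Orinria, which satisfies one of the alternatives. Condition met.
  (c) The claim does not concern real property. Fails.
  (d) No such written consent has been filed. The proviso rescues it, though: the amount in controversy is 406,000 dollars, which meets the $345,500 floor. Satisfied.
Only condition (c) fails.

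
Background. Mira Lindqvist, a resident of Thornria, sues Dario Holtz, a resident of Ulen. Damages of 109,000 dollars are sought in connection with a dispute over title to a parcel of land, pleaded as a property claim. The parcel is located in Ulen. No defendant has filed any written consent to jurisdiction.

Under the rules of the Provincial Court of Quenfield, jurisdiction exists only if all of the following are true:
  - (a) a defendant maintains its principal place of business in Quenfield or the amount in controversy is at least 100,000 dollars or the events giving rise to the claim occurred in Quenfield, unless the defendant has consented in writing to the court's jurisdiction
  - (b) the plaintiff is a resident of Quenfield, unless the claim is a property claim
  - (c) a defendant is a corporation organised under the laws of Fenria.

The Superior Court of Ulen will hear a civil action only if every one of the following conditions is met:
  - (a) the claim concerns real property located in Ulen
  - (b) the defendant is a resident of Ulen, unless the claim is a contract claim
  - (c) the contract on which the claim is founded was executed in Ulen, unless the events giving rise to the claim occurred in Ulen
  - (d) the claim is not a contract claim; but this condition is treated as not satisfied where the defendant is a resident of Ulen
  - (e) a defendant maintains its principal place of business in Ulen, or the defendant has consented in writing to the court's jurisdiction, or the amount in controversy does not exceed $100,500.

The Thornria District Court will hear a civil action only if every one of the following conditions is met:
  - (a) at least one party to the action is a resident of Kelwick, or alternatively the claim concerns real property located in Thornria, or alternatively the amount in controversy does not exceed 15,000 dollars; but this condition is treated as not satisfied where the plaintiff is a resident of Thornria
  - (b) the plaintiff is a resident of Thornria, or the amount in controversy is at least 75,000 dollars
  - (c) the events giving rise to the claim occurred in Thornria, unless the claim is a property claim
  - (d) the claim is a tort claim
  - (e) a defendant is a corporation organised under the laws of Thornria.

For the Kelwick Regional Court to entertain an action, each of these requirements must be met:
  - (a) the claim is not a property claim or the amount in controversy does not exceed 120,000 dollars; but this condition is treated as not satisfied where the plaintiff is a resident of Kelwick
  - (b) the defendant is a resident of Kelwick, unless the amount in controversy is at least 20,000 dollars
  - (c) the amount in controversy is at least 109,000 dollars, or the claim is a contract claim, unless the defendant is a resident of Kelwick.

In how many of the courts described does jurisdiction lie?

1

The Provincial Court of Quenfield:
  (a) The amount in controversy is USD 109,000, which meets the $100,000 floor, so one alternative holds. Condition met.
  (b) The plaintiff resides in Thornria, not Quenfield. The proviso rescues it, though: the claim is a property claim. Satisfied.
  (c) No defendant is a corporation. Not satisfied.
  → At least one condition fails; no jurisdiction.
The Superior Court of Ulen:
  (a) The property lies in Ulen. Satisfied.
  (b) The defendant resides in Ulen. Satisfied.
  (c) No contract (and hence no place of execution) is alleged. However, the operative events occurred in Ulen, so the 'unless' proviso supplies this condition. Satisfied.
  (d) The claim is a property claim, not a contract claim. But the carve-out bites: the defendant resides in Ulen. Not satisfied.
  (e) No defendant is a corporation; no such written consent has been filed; the amount in controversy is $109,000, above the 100,500 dollars ceiling — no alternative holds. Condition not met.
  → At least one condition fails; no jurisdiction.
The Thornria District Court:
  (a) No party resides in Kelwick; the property lies in Ulen, not Thornria; the amount in controversy is 109,000 dollars, above the USD 15,000 ceiling — none of the alternatives is met. Not satisfied.
  (b) The plaintiff resides in Thornria — that alternative is enough. Met.
  (c) The operative events occurred in Ulen, not Thornria. However, the claim is a property claim, so the 'unless' proviso supplies this condition. Met.
  (d) The claim is a property claim, not a tort claim. Not met.
  (e) No defendant is a corporation. Not met.
  → The court lacks jurisdiction.
The Kelwick Regional Court:
  (a) The amount in controversy is $109,000, within the USD 120,000 ceiling, which satisfies one of the alternatives. The exception is not triggered, since the plaintiff resides in Thornria, not Kelwick. Condition met.
  (b) The defendant resides in Ulen, not Kelwick. However, the amount in controversy is USD 109,000, which meets the 20,000 dollars floor, so the 'unless' proviso supplies this condition. Satisfied.
  (c) The amount in controversy is $109,000, which meets the 109,000 dollars floor, so this disjunct is met. Satisfied.
  → Every requirement is satisfied — jurisdiction.
Courts with jurisdiction: the Kelwick Regional Court — 1 in total.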